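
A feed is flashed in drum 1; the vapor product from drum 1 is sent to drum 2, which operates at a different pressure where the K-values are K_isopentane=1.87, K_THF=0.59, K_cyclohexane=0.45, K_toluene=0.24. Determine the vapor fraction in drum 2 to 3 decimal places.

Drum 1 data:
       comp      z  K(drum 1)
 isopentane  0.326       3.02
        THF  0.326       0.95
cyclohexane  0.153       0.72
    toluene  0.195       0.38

Drum 1:
Iterate (Newton) starting at ψ₁ = 0.5:
  ψ₁ = 0.500: g = 0.0859, g' = -0.504 → ψ₁ = 0.670
  ψ₁ = 0.670: g = 0.0032, g' = -0.479 → ψ₁ = 0.677
Converged at ψ₁ = 0.677.
Drum-1 compositions:
  isopentane: x = 0.138, y = 0.416
  THF: x = 0.337, y = 0.321
  cyclohexane: x = 0.189, y = 0.136
  toluene: x = 0.336, y = 0.128
Drum-2 feed = drum-1 vapor: z₂ = (0.4158, 0.3206, 0.1359, 0.1277).
Drum 2:
Material balance + equilibrium reduce to Σ zᵢ(Kᵢ−1)/(1+ψ₂(Kᵢ−1)) = 0.
Feasibility: ΣzᵢKᵢ = 1.058, Σzᵢ/Kᵢ = 1.600 — both > 1, two phases present.
Iterate (Newton) starting at ψ₂ = 0.5:
  ψ₂ = 0.500: g = -0.1729, g' = -0.508 → ψ₂ = 0.160
  ψ₂ = 0.160: g = -0.0155, g' = -0.449 → ψ₂ = 0.125
Converged at ψ₂ = 0.125.
  isopentane: x = 0.375, y = 0.701
  THF: x = 0.338, y = 0.199
  cyclohexane: x = 0.146, y = 0.066
  toluene: x = 0.141, y = 0.034

V/F (drum 2) = 0.125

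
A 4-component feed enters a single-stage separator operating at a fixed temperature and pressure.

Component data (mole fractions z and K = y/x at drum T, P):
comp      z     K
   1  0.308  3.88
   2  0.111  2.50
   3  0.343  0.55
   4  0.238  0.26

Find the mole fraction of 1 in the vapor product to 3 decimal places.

Newton iteration, V/F⁰ = 0.51:
  V/F = 0.510: g = -0.0296, g' = -0.953 → V/F = 0.479
Converged at V/F = 0.479.
Compositions from xᵢ = zᵢ/(1+V/F(Kᵢ−1)), yᵢ = Kᵢxᵢ:
  1: x = 0.129, y = 0.502
  2: x = 0.065, y = 0.161
  3: x = 0.437, y = 0.240
  4: x = 0.369, y = 0.096

y_1 = 0.502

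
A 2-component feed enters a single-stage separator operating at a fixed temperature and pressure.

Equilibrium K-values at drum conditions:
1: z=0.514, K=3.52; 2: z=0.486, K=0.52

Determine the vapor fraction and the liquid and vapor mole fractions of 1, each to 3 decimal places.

ψ = 0.878, x_1 = 0.160, y_1 = 0.563

Binary case is linear: z₁(K₁−1)(1+ψ(K₂−1)) + z₂(K₂−1)(1+ψ(K₁−1)) = 0
⇒ ψ = [z₁(K₁−1)+z₂(K₂−1)] / [−(K₁−1)(K₂−1)] = 1.0620/1.2096 = 0.878
Compositions from xᵢ = zᵢ/(1+ψ(Kᵢ−1)), yᵢ = Kᵢxᵢ:
  1: x = 0.160, y = 0.563
  2: x = 0.840, y = 0.437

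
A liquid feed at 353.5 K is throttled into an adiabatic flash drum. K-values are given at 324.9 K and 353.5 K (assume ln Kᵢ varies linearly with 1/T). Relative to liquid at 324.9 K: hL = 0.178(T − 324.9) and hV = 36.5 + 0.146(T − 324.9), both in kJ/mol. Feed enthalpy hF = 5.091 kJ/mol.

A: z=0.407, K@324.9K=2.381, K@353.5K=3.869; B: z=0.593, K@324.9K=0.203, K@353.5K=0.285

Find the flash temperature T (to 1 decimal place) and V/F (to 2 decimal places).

T = 327.9 K, V/F = 0.12

Adiabatic flash: solve Rachford–Rice at each trial T, then check hF = ψ·hV(T) + (1−ψ)·hL(T).
  T = 324.9 K: K = (2.381, 0.203), RR gives ψ = 0.081, H_out = 2.966 kJ/mol
  T = 353.5 K: K = (3.869, 0.285), RR gives ψ = 0.363, H_out = 17.992 kJ/mol
  T = 339.2 K: K = (3.066, 0.242), RR gives ψ = 0.250, H_out = 11.561 kJ/mol
  T = 332.0 K: K = (2.707, 0.222), RR gives ψ = 0.176, H_out = 7.640 kJ/mol
  T = 328.4 K: K = (2.538, 0.212), RR gives ψ = 0.131, H_out = 5.396 kJ/mol
  T = 326.6 K: K = (2.457, 0.207), RR gives ψ = 0.106, H_out = 4.181 kJ/mol
Linear interpolation between T = 326.6 (H_out = 4.181) and T = 328.4 (H_out = 5.396) on hF = 5.091 gives T ≈ 327.9 K, at which ψ = 0.12.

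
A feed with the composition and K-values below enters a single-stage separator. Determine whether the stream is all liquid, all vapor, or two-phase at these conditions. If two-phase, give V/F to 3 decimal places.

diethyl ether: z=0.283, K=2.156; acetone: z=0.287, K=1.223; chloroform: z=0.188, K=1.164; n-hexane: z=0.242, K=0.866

ΣzᵢKᵢ = 1.390; Σzᵢ/Kᵢ = 0.807.
Since Σzᵢ/Kᵢ < 1 the mixture is above its dew point — single vapor phase.

all vapor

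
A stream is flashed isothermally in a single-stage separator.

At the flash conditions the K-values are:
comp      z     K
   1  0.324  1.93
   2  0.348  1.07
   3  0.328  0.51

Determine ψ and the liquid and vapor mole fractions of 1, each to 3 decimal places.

Newton iteration, ψ⁰ = 0.5:
  ψ = 0.500: g = 0.0163, g' = -0.270 → ψ = 0.560
Converged at ψ = 0.560.
Compositions from xᵢ = zᵢ/(1+ψ(Kᵢ−1)), yᵢ = Kᵢxᵢ:
  1: x = 0.213, y = 0.411
  2: x = 0.335, y = 0.358
  3: x = 0.452, y = 0.231

ψ = 0.560, x_1 = 0.213, y_1 = 0.411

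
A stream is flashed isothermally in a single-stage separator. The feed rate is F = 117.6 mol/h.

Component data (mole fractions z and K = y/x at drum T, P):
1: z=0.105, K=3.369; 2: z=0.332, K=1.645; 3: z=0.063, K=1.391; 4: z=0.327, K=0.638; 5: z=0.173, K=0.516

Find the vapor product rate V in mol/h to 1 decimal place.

Let β = V/F and solve Σ zᵢ(Kᵢ−1)/(1+β(Kᵢ−1)) = 0.
g(0) = ΣzᵢKᵢ − 1 = 0.285 and g(1) = 1 − Σzᵢ/Kᵢ = -0.126, so a root lies in (0, 1).
Newton–Raphson from β = 0.5:
  β = 0.500: g = 0.0414, g' = -0.344 → β = 0.620
  β = 0.620: g = 0.0011, g' = -0.327 → β = 0.624
Converged at β = 0.624.
Then V = β·F = 0.6239·117.6 = 73.4 mol/h and L = F − V = 44.2 mol/h.

V = 73.4 mol/h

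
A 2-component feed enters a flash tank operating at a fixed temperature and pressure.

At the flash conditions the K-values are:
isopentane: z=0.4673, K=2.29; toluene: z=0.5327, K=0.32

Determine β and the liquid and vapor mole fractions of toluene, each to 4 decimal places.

Binary case is linear: z₁(K₁−1)(1+β(K₂−1)) + z₂(K₂−1)(1+β(K₁−1)) = 0
⇒ β = [z₁(K₁−1)+z₂(K₂−1)] / [−(K₁−1)(K₂−1)] = 0.24058/0.87720 = 0.2743
Compositions from xᵢ = zᵢ/(1+β(Kᵢ−1)), yᵢ = Kᵢxᵢ:
  isopentane: x = 0.3452, y = 0.7905
  toluene: x = 0.6548, y = 0.2095

β = 0.2743, x_toluene = 0.6548, y_toluene = 0.2095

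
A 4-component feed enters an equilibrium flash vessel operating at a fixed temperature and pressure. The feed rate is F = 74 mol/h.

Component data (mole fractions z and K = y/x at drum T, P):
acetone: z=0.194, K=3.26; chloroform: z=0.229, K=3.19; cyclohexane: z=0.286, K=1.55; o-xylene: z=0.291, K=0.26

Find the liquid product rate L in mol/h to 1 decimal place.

Rachford–Rice: g(ψ) = Σ zᵢ(Kᵢ−1)/(1+ψ(Kᵢ−1)) = 0.
g(0) = ΣzᵢKᵢ − 1 = 0.882 and g(1) = 1 − Σzᵢ/Kᵢ = -0.435, so a root lies in (0, 1).
Newton–Raphson from ψ = 0.5:
  ψ = 0.500: g = 0.2268, g' = -0.923 → ψ = 0.746
  ψ = 0.746: g = -0.0151, g' = -1.132 → ψ = 0.732
Converged at ψ = 0.732.
Then V = ψ·F = 0.7321·74 = 54.2 mol/h and L = F − V = 19.8 mol/h.

L = 19.8 mol/h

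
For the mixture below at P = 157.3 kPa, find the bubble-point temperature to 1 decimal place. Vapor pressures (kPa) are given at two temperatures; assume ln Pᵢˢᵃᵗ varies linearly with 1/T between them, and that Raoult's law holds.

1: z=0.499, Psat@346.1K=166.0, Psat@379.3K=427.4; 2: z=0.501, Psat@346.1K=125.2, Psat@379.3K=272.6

Bubble-point temperature: ΣzᵢPᵢˢᵃᵗ(T) = P. Interpolate ln Pᵢˢᵃᵗ = aᵢ + bᵢ/T.
  T = 346.1 K: ΣzᵢPᵢˢᵃᵗ = 145.56 kPa
  T = 379.3 K: ΣzᵢPᵢˢᵃᵗ = 349.85 kPa
  T = 362.7 K: ΣzᵢPᵢˢᵃᵗ = 230.04 kPa
  T = 354.4 K: ΣzᵢPᵢˢᵃᵗ = 183.93 kPa
  T = 350.2 K: ΣzᵢPᵢˢᵃᵗ = 163.61 kPa
  T = 348.1 K: ΣzᵢPᵢˢᵃᵗ = 154.15 kPa
Interpolating between 348.1 K and 350.2 K gives T ≈ 348.8 K.

T = 348.8 K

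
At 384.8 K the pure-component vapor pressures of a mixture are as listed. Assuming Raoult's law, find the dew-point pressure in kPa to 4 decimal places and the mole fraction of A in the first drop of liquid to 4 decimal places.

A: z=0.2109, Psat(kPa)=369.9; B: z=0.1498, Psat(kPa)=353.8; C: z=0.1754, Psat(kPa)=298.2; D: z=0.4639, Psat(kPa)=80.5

Pdew = 136.1566 kPa, x_A = 0.0776

At the dew point ψ → 1, so Σzᵢ/Kᵢ = 1 with Kᵢ = Pᵢˢᵃᵗ/P ⇒ 1/P = Σzᵢ/Pᵢˢᵃᵗ.
1/P = 0.2109/369.9 + 0.1498/353.8 + 0.1754/298.2 + 0.4639/80.5 = 0.0073445 ⇒ P = 136.1566 kPa
xᵢ = zᵢP/Pᵢˢᵃᵗ ⇒ x_A = 0.2109·136.1566/369.9 = 0.0776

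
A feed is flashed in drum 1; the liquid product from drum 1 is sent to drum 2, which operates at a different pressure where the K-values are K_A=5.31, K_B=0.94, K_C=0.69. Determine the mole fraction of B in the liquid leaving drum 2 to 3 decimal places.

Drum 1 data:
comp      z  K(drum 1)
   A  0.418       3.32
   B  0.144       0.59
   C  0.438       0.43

x_B (drum 2) = 0.190

Drum 1:
Rachford–Rice: g(ψ₁) = Σ zᵢ(Kᵢ−1)/(1+ψ₁(Kᵢ−1)) = 0.
Feasibility: ΣzᵢKᵢ = 1.661, Σzᵢ/Kᵢ = 1.389 — both > 1, two phases present.
Iterate (Newton) starting at ψ₁ = 0.5:
  ψ₁ = 0.500: g = 0.0255, g' = -0.799 → ψ₁ = 0.532
Converged at ψ₁ = 0.532.
Drum-1 compositions:
  A: x = 0.187, y = 0.621
  B: x = 0.184, y = 0.109
  C: x = 0.629, y = 0.270
Drum-2 feed = drum-1 liquid: z₂ = (0.1870, 0.1842, 0.6288).
Drum 2:
Material balance + equilibrium reduce to Σ zᵢ(Kᵢ−1)/(1+ψ₂(Kᵢ−1)) = 0.
Check two-phase: ΣzᵢKᵢ = 1.600 > 1 and Σzᵢ/Kᵢ = 1.142 > 1, so g(0) = 0.600 > 0 and g(1) = -0.142 < 0.
Newton iteration, ψ₂⁰ = 0.54:
  ψ₂ = 0.540: g = -0.0033, g' = -0.402 → ψ₂ = 0.532
Converged at ψ₂ = 0.532.
  A: x = 0.057, y = 0.302
  B: x = 0.190, y = 0.179
  C: x = 0.753, y = 0.520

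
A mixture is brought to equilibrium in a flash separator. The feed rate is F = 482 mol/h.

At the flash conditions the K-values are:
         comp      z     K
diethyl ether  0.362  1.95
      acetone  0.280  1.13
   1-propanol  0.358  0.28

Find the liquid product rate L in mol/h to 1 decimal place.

Material balance + equilibrium reduce to Σ zᵢ(Kᵢ−1)/(1+ψ(Kᵢ−1)) = 0.
Feasibility: ΣzᵢKᵢ = 1.123, Σzᵢ/Kᵢ = 1.712 — both > 1, two phases present.
Iterate (Newton) starting at ψ = 0.53:
  ψ = 0.530: g = -0.1540, g' = -0.634 → ψ = 0.287
  ψ = 0.287: g = -0.0196, g' = -0.501 → ψ = 0.248
Converged at ψ = 0.248.
Then V = ψ·F = 0.2476·482 = 119.3 mol/h and L = F − V = 362.7 mol/h.

L = 362.7 mol/h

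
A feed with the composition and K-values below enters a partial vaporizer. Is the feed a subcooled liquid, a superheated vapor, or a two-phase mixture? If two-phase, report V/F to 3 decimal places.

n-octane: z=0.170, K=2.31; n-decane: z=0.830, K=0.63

ΣzᵢKᵢ = 0.916; Σzᵢ/Kᵢ = 1.391.
Since ΣzᵢKᵢ < 1 the mixture is below its bubble point — single liquid phase.

subcooled liquid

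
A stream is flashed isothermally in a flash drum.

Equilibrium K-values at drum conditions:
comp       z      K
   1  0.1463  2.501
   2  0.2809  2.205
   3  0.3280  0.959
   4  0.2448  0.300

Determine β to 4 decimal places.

Material balance + equilibrium reduce to Σ zᵢ(Kᵢ−1)/(1+β(Kᵢ−1)) = 0.
Feasibility: ΣzᵢKᵢ = 1.3733, Σzᵢ/Kᵢ = 1.3439 — both > 1, two phases present.
Newton iteration, β⁰ = 0.5:
  β = 0.5000: g = 0.05931, g' = -0.5509 → β = 0.6077
  β = 0.6077: g = -0.00175, g' = -0.5899 → β = 0.6047
Converged at β = 0.6047.

β = 0.6047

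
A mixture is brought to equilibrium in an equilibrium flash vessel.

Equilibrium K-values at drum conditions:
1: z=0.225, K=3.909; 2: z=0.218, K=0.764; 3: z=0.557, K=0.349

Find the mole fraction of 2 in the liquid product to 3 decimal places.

Rachford–Rice: g(ψ) = Σ zᵢ(Kᵢ−1)/(1+ψ(Kᵢ−1)) = 0.
Feasibility: ΣzᵢKᵢ = 1.240, Σzᵢ/Kᵢ = 1.939 — both > 1, two phases present.
Newton iteration, ψ⁰ = 0.59:
  ψ = 0.590: g = -0.4075, g' = -0.897 → ψ = 0.136
  ψ = 0.136: g = 0.0186, g' = -1.276 → ψ = 0.150
Converged at ψ = 0.150.
Compositions from xᵢ = zᵢ/(1+ψ(Kᵢ−1)), yᵢ = Kᵢxᵢ:
  1: x = 0.157, y = 0.612
  2: x = 0.226, y = 0.173
  3: x = 0.617, y = 0.215

x_2 = 0.226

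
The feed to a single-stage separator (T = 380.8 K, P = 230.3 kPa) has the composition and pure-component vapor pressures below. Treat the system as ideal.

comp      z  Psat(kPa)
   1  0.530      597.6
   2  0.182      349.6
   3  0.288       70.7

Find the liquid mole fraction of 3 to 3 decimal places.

Raoult's law: Kᵢ = Pᵢˢᵃᵗ/P = Pᵢˢᵃᵗ/230.3.
  K_1 = 597.6/230.3 = 2.59488, K_2 = 349.6/230.3 = 1.51802, K_3 = 70.7/230.3 = 0.30699
Material balance + equilibrium reduce to Σ zᵢ(Kᵢ−1)/(1+ψ(Kᵢ−1)) = 0.
Check two-phase: ΣzᵢKᵢ = 1.740 > 1 and Σzᵢ/Kᵢ = 1.262 > 1, so g(0) = 0.740 > 0 and g(1) = -0.262 < 0.
Newton iteration, ψ⁰ = 0.35:
  ψ = 0.350: g = 0.3588, g' = -0.831 → ψ = 0.782
  ψ = 0.782: g = 0.0079, g' = -0.950 → ψ = 0.790
Converged at ψ = 0.790.
Compositions from xᵢ = zᵢ/(1+ψ(Kᵢ−1)), yᵢ = Kᵢxᵢ:
  1: x = 0.235, y = 0.609
  2: x = 0.129, y = 0.196
  3: x = 0.636, y = 0.195

x_3 = 0.636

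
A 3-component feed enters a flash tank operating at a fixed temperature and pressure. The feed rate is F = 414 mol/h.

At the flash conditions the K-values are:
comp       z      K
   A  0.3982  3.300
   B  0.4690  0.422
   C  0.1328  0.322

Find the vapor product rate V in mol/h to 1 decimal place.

Material balance + equilibrium reduce to Σ zᵢ(Kᵢ−1)/(1+ψ(Kᵢ−1)) = 0.
g(0) = ΣzᵢKᵢ − 1 = 0.5547 and g(1) = 1 − Σzᵢ/Kᵢ = -0.6445, so a root lies in (0, 1).
Iterate (Newton) starting at ψ = 0.54:
  ψ = 0.5400: g = -0.12763, g' = -0.9021 → ψ = 0.3985
  ψ = 0.3985: g = 0.00226, g' = -0.9526 → ψ = 0.4009
Converged at ψ = 0.4009.
Then V = ψ·F = 0.4009·414 = 166.0 mol/h and L = F − V = 248.0 mol/h.

V = 166.0 mol/h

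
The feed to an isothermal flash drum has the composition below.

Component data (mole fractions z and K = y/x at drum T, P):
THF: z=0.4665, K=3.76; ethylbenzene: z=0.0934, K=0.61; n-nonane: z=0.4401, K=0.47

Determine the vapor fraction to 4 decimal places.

Let ψ = V/F and solve Σ zᵢ(Kᵢ−1)/(1+ψ(Kᵢ−1)) = 0.
Feasibility: ΣzᵢKᵢ = 2.0179, Σzᵢ/Kᵢ = 1.2136 — both > 1, two phases present.
Newton iteration, ψ⁰ = 0.5:
  ψ = 0.5000: g = 0.17838, g' = -0.8781 → ψ = 0.7031
  ψ = 0.7031: g = 0.01583, g' = -0.7520 → ψ = 0.7242
  ψ = 0.7242: g = 0.00004, g' = -0.7484 → ψ = 0.7243
Converged at ψ = 0.7243.

ψ = 0.7243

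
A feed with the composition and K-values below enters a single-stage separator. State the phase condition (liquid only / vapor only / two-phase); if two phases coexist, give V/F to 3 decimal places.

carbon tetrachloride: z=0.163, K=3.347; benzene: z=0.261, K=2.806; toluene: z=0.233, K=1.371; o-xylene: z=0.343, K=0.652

ΣzᵢKᵢ = 1.821; Σzᵢ/Kᵢ = 0.838.
Since Σzᵢ/Kᵢ < 1 the mixture is above its dew point — single vapor phase.

vapor only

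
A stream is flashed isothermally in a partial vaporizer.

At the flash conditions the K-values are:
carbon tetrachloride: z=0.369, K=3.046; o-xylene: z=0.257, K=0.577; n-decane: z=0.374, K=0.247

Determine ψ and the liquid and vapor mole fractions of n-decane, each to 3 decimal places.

Material balance + equilibrium reduce to Σ zᵢ(Kᵢ−1)/(1+ψ(Kᵢ−1)) = 0.
Feasibility: ΣzᵢKᵢ = 1.365, Σzᵢ/Kᵢ = 2.081 — both > 1, two phases present.
Newton iteration, ψ⁰ = 0.5:
  ψ = 0.500: g = -0.2164, g' = -0.997 → ψ = 0.283
  ψ = 0.283: g = -0.0032, g' = -1.021 → ψ = 0.280
Converged at ψ = 0.280.
Compositions from xᵢ = zᵢ/(1+ψ(Kᵢ−1)), yᵢ = Kᵢxᵢ:
  carbon tetrachloride: x = 0.235, y = 0.715
  o-xylene: x = 0.292, y = 0.168
  n-decane: x = 0.474, y = 0.117

ψ = 0.280, x_n-decane = 0.474, y_n-decane = 0.117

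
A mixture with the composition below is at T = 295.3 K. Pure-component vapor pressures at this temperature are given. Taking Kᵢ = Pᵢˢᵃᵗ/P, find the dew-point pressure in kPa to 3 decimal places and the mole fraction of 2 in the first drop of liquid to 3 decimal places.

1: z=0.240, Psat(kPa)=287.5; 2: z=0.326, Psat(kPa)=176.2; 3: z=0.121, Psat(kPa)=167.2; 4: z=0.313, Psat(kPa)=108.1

Pdew = 158.627 kPa, x_2 = 0.293

At the dew point ψ → 1, so Σzᵢ/Kᵢ = 1 with Kᵢ = Pᵢˢᵃᵗ/P ⇒ 1/P = Σzᵢ/Pᵢˢᵃᵗ.
1/P = 0.240/287.5 + 0.326/176.2 + 0.121/167.2 + 0.313/108.1 = 0.006304 ⇒ P = 158.627 kPa
xᵢ = zᵢP/Pᵢˢᵃᵗ ⇒ x_2 = 0.326·158.627/176.2 = 0.293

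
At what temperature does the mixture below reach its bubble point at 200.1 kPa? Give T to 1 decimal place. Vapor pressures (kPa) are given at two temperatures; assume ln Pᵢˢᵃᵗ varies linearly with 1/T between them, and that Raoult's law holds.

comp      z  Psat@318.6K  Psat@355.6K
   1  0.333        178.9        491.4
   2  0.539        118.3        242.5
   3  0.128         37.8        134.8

T = 336.3 K

Bubble-point temperature: ΣzᵢPᵢˢᵃᵗ(T) = P. Interpolate ln Pᵢˢᵃᵗ = aᵢ + bᵢ/T.
  T = 318.6 K: ΣzᵢPᵢˢᵃᵗ = 128.18 kPa
  T = 355.6 K: ΣzᵢPᵢˢᵃᵗ = 311.60 kPa
  T = 337.1 K: ΣzᵢPᵢˢᵃᵗ = 204.08 kPa
  T = 327.9 K: ΣzᵢPᵢˢᵃᵗ = 162.85 kPa
  T = 332.5 K: ΣzᵢPᵢˢᵃᵗ = 182.55 kPa
  T = 334.8 K: ΣzᵢPᵢˢᵃᵗ = 193.08 kPa
Interpolating between 334.8 K and 337.1 K gives T ≈ 336.3 K.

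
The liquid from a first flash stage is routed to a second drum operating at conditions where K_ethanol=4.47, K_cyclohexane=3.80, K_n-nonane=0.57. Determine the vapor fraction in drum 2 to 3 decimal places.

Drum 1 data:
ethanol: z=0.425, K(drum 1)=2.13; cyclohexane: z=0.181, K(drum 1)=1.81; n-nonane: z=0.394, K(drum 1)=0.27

Drum 1:
Material balance + equilibrium reduce to Σ zᵢ(Kᵢ−1)/(1+ψ₁(Kᵢ−1)) = 0.
Feasibility: ΣzᵢKᵢ = 1.339, Σzᵢ/Kᵢ = 1.759 — both > 1, two phases present.
Newton iteration, ψ₁⁰ = 0.5:
  ψ₁ = 0.500: g = -0.0417, g' = -0.802 → ψ₁ = 0.448
  ψ₁ = 0.448: g = -0.0010, g' = -0.767 → ψ₁ = 0.447
Converged at ψ₁ = 0.447.
Drum-1 compositions:
  ethanol: x = 0.282, y = 0.602
  cyclohexane: x = 0.133, y = 0.241
  n-nonane: x = 0.585, y = 0.158
Drum-2 feed = drum-1 liquid: z₂ = (0.2824, 0.1329, 0.5847).
Drum 2:
Material balance + equilibrium reduce to Σ zᵢ(Kᵢ−1)/(1+ψ₂(Kᵢ−1)) = 0.
g(0) = ΣzᵢKᵢ − 1 = 1.101 and g(1) = 1 − Σzᵢ/Kᵢ = -0.124, so a root lies in (0, 1).
Newton–Raphson from ψ₂ = 0.5:
  ψ₂ = 0.500: g = 0.1931, g' = -0.811 → ψ₂ = 0.738
  ψ₂ = 0.738: g = 0.0282, g' = -0.611 → ψ₂ = 0.784
  ψ₂ = 0.784: g = 0.0004, g' = -0.594 → ψ₂ = 0.785
Converged at ψ₂ = 0.785.
  ethanol: x = 0.076, y = 0.339
  cyclohexane: x = 0.042, y = 0.158
  n-nonane: x = 0.883, y = 0.503

V/F (drum 2) = 0.785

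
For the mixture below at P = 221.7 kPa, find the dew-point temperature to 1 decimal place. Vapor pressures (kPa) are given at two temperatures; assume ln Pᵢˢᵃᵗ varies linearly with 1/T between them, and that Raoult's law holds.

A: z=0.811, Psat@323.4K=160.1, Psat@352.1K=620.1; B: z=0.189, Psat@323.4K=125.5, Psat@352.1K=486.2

T = 330.9 K

Dew-point temperature: Σzᵢ·P/Pᵢˢᵃᵗ(T) = 1. Interpolate ln Pᵢˢᵃᵗ = aᵢ + bᵢ/T.
  T = 323.4 K: ΣzᵢP/Pᵢˢᵃᵗ = 1.4569
  T = 352.1 K: ΣzᵢP/Pᵢˢᵃᵗ = 0.3761
  T = 337.8 K: ΣzᵢP/Pᵢˢᵃᵗ = 0.7176
  T = 330.6 K: ΣzᵢP/Pᵢˢᵃᵗ = 1.0146
  T = 334.2 K: ΣzᵢP/Pᵢˢᵃᵗ = 0.8517
  T = 332.4 K: ΣzᵢP/Pᵢˢᵃᵗ = 0.9291
Interpolating between 330.6 K and 332.4 K gives T ≈ 330.9 K.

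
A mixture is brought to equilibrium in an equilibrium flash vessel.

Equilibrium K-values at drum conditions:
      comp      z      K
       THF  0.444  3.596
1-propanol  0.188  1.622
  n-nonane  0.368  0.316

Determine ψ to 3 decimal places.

Let ψ = V/F and solve Σ zᵢ(Kᵢ−1)/(1+ψ(Kᵢ−1)) = 0.
g(0) = ΣzᵢKᵢ − 1 = 1.018 and g(1) = 1 − Σzᵢ/Kᵢ = -0.404, so a root lies in (0, 1).
Newton–Raphson from ψ = 0.54:
  ψ = 0.540: g = 0.1683, g' = -0.992 → ψ = 0.710
  ψ = 0.710: g = -0.0024, g' = -1.056 → ψ = 0.707
Converged at ψ = 0.707.

ψ = 0.707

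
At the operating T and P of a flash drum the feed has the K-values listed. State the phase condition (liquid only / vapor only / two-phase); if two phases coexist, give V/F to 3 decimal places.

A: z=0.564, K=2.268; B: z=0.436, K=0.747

vapor only

ΣzᵢKᵢ = 1.605; Σzᵢ/Kᵢ = 0.832.
Since Σzᵢ/Kᵢ < 1 the mixture is above its dew point — single vapor phase.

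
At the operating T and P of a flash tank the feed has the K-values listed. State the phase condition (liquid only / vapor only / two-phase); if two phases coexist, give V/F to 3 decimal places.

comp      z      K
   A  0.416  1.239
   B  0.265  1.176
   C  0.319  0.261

ΣzᵢKᵢ = 0.910; Σzᵢ/Kᵢ = 1.783.
Since ΣzᵢKᵢ < 1 the mixture is below its bubble point — single liquid phase.

liquid only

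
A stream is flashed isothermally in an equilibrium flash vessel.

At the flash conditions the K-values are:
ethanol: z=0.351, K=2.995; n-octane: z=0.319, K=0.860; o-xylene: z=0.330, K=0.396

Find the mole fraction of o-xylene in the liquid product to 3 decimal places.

x_o-xylene = 0.485

Rachford–Rice: g(β) = Σ zᵢ(Kᵢ−1)/(1+β(Kᵢ−1)) = 0.
Feasibility: ΣzᵢKᵢ = 1.456, Σzᵢ/Kᵢ = 1.321 — both > 1, two phases present.
Newton–Raphson from β = 0.57:
  β = 0.570: g = -0.0249, g' = -0.593 → β = 0.528
Converged at β = 0.528.
Compositions from xᵢ = zᵢ/(1+β(Kᵢ−1)), yᵢ = Kᵢxᵢ:
  ethanol: x = 0.171, y = 0.512
  n-octane: x = 0.344, y = 0.296
  o-xylene: x = 0.485, y = 0.192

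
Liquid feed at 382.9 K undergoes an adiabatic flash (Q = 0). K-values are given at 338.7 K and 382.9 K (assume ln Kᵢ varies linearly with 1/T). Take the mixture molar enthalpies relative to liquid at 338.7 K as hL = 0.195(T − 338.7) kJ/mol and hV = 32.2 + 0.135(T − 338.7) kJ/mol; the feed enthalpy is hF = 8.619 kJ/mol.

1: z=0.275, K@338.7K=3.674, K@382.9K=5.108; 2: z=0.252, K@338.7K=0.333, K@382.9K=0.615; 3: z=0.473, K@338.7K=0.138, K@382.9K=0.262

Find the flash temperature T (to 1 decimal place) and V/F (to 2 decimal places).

Adiabatic flash: solve Rachford–Rice at each trial T, then check hF = ψ·hV(T) + (1−ψ)·hL(T).
  T = 338.7 K: K = (3.674, 0.333, 0.138), RR gives ψ = 0.075, H_out = 2.409 kJ/mol
  T = 382.9 K: K = (5.108, 0.615, 0.262), RR gives ψ = 0.264, H_out = 16.428 kJ/mol
  T = 360.8 K: K = (4.376, 0.461, 0.194), RR gives ψ = 0.169, H_out = 9.533 kJ/mol
  T = 349.8 K: K = (4.022, 0.394, 0.165), RR gives ψ = 0.123, H_out = 6.052 kJ/mol
  T = 355.3 K: K = (4.198, 0.427, 0.179), RR gives ψ = 0.146, H_out = 7.804 kJ/mol
  T = 358.1 K: K = (4.288, 0.444, 0.186), RR gives ψ = 0.158, H_out = 8.686 kJ/mol
  T = 356.7 K: K = (4.243, 0.435, 0.183), RR gives ψ = 0.152, H_out = 8.246 kJ/mol
Linear interpolation between T = 356.7 (H_out = 8.246) and T = 358.1 (H_out = 8.686) on hF = 8.619 gives T ≈ 357.9 K, at which ψ = 0.16.

T = 357.9 K, V/F = 0.16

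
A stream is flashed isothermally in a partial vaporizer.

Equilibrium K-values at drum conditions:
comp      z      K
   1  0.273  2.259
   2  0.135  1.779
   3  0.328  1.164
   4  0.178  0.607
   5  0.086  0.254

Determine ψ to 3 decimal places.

Rachford–Rice: g(ψ) = Σ zᵢ(Kᵢ−1)/(1+ψ(Kᵢ−1)) = 0.
Feasibility: ΣzᵢKᵢ = 1.369, Σzᵢ/Kᵢ = 1.110 — both > 1, two phases present.
Iterate (Newton) starting at ψ = 0.51:
  ψ = 0.510: g = 0.1432, g' = -0.378 → ψ = 0.889
  ψ = 0.889: g = -0.0268, g' = -0.619 → ψ = 0.846
  ψ = 0.846: g = -0.0015, g' = -0.551 → ψ = 0.843
Converged at ψ = 0.843.

ψ = 0.843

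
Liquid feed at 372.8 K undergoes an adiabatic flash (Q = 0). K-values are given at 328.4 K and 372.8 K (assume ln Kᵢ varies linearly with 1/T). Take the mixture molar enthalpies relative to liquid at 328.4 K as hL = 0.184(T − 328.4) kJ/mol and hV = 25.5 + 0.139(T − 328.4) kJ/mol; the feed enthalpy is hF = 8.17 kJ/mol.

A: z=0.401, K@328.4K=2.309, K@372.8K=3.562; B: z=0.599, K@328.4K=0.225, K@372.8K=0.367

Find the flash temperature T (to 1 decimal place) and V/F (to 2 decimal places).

T = 344.7 K, V/F = 0.21

Adiabatic flash: solve Rachford–Rice at each trial T, then check hF = ψ·hV(T) + (1−ψ)·hL(T).
  T = 328.4 K: K = (2.309, 0.225), RR gives ψ = 0.060, H_out = 1.525 kJ/mol
  T = 372.8 K: K = (3.562, 0.367), RR gives ψ = 0.400, H_out = 17.563 kJ/mol
  T = 350.6 K: K = (2.907, 0.292), RR gives ψ = 0.252, H_out = 10.265 kJ/mol
  T = 339.5 K: K = (2.601, 0.257), RR gives ψ = 0.166, H_out = 6.187 kJ/mol
  T = 345.1 K: K = (2.754, 0.274), RR gives ψ = 0.211, H_out = 8.299 kJ/mol
  T = 342.3 K: K = (2.677, 0.266), RR gives ψ = 0.189, H_out = 7.258 kJ/mol
  T = 343.7 K: K = (2.715, 0.270), RR gives ψ = 0.200, H_out = 7.782 kJ/mol
  T = 344.4 K: K = (2.734, 0.272), RR gives ψ = 0.206, H_out = 8.041 kJ/mol
  T = 344.8 K: K = (2.745, 0.274), RR gives ψ = 0.209, H_out = 8.188 kJ/mol
  T = 344.6 K: K = (2.740, 0.273), RR gives ψ = 0.207, H_out = 8.115 kJ/mol
  T = 344.7 K: K = (2.743, 0.273), RR gives ψ = 0.208, H_out = 8.152 kJ/mol
Continuing to bisect between 344.7 K and 344.8 K converges to T = 344.7 K, at which ψ = 0.21.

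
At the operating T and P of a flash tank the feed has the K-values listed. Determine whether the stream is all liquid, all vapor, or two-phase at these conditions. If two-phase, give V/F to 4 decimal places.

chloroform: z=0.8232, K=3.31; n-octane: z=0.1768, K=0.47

all vapor

ΣzᵢKᵢ = 2.8079; Σzᵢ/Kᵢ = 0.6249.
Since Σzᵢ/Kᵢ < 1 the mixture is above its dew point — single vapor phase.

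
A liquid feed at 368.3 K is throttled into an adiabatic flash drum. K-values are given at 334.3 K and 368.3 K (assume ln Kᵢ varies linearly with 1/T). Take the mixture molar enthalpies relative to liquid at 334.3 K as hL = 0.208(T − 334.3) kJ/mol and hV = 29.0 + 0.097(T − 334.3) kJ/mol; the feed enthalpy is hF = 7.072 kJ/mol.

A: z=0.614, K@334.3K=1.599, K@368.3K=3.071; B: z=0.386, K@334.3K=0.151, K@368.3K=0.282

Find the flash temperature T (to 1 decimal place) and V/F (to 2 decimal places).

T = 338.5 K, V/F = 0.22

Adiabatic flash: solve Rachford–Rice at each trial T, then check hF = ψ·hV(T) + (1−ψ)·hL(T).
  T = 334.3 K: K = (1.599, 0.151), RR gives ψ = 0.079, H_out = 2.285 kJ/mol
  T = 368.3 K: K = (3.071, 0.282), RR gives ψ = 0.669, H_out = 23.942 kJ/mol
  T = 351.3 K: K = (2.251, 0.209), RR gives ψ = 0.468, H_out = 16.231 kJ/mol
  T = 342.8 K: K = (1.905, 0.179), RR gives ψ = 0.321, H_out = 10.778 kJ/mol
  T = 338.6 K: K = (1.749, 0.165), RR gives ψ = 0.220, H_out = 7.161 kJ/mol
  T = 336.5 K: K = (1.675, 0.158), RR gives ψ = 0.157, H_out = 4.970 kJ/mol
Linear interpolation between T = 336.5 (H_out = 4.970) and T = 338.6 (H_out = 7.161) on hF = 7.072 gives T ≈ 338.5 K, at which ψ = 0.22.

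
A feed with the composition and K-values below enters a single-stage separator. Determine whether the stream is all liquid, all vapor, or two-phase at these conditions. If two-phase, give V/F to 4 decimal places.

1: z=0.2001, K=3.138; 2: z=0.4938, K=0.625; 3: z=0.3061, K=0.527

ΣzᵢKᵢ = 1.0979; Σzᵢ/Kᵢ = 1.4347.
Both exceed 1, so a two-phase solution exists.
Material balance + equilibrium reduce to Σ zᵢ(Kᵢ−1)/(1+ψ(Kᵢ−1)) = 0.
Newton iteration, ψ⁰ = 0.67:
  ψ = 0.6700: g = -0.28339, g' = -0.4252 → ψ = 0.0035
  ψ = 0.0035: g = 0.09416, g' = -1.0393 → ψ = 0.0941
  ψ = 0.0941: g = 0.01266, g' = -0.7835 → ψ = 0.1103
  ψ = 0.1103: g = 0.00027, g' = -0.7507 → ψ = 0.1106
Converged at ψ = 0.1106.

two-phase, V/F = 0.1106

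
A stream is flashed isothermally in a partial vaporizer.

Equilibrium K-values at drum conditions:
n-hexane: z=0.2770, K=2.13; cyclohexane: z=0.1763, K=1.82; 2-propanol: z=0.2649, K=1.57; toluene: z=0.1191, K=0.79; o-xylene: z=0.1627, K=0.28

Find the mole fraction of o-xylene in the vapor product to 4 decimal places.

y_o-xylene = 0.1216

Rachford–Rice: g(ψ) = Σ zᵢ(Kᵢ−1)/(1+ψ(Kᵢ−1)) = 0.
Feasibility: ΣzᵢKᵢ = 1.4664, Σzᵢ/Kᵢ = 1.1275 — both > 1, two phases present.
Newton iteration, ψ⁰ = 0.43:
  ψ = 0.4300: g = 0.24163, g' = -0.4638 → ψ = 0.9510
  ψ = 0.9510: g = -0.07277, g' = -1.0124 → ψ = 0.8791
  ψ = 0.8791: g = -0.00821, g' = -0.8012 → ψ = 0.8689
  ψ = 0.8689: g = -0.00012, g' = -0.7785 → ψ = 0.8687
Converged at ψ = 0.8687.
Compositions from xᵢ = zᵢ/(1+ψ(Kᵢ−1)), yᵢ = Kᵢxᵢ:
  n-hexane: x = 0.1398, y = 0.2977
  cyclohexane: x = 0.1030, y = 0.1874
  2-propanol: x = 0.1772, y = 0.2782
  toluene: x = 0.1457, y = 0.1151
  o-xylene: x = 0.4344, y = 0.1216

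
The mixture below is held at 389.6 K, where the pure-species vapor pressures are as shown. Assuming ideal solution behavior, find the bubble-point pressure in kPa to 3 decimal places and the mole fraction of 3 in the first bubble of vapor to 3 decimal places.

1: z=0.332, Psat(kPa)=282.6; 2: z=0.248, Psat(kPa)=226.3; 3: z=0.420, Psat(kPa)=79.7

Pbub = 183.420 kPa, y_3 = 0.182

At the bubble point ψ → 0, so ΣzᵢKᵢ = 1 with Kᵢ = Pᵢˢᵃᵗ/P ⇒ P = ΣzᵢPᵢˢᵃᵗ.
P = 0.332·282.6 + 0.248·226.3 + 0.420·79.7 = 183.420 kPa
yᵢ = zᵢPᵢˢᵃᵗ/P ⇒ y_3 = 0.420·79.7/183.420 = 0.182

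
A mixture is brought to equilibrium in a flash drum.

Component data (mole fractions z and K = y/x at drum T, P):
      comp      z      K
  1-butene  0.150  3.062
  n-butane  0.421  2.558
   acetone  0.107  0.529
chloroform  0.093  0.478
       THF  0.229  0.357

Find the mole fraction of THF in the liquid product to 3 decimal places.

x_THF = 0.430

Material balance + equilibrium reduce to Σ zᵢ(Kᵢ−1)/(1+ψ(Kᵢ−1)) = 0.
Feasibility: ΣzᵢKᵢ = 1.719, Σzᵢ/Kᵢ = 1.252 — both > 1, two phases present.
Iterate (Newton) starting at ψ = 0.6:
  ψ = 0.600: g = 0.0966, g' = -0.751 → ψ = 0.729
  ψ = 0.729: g = -0.0013, g' = -0.782 → ψ = 0.727
Converged at ψ = 0.727.
Compositions from xᵢ = zᵢ/(1+ψ(Kᵢ−1)), yᵢ = Kᵢxᵢ:
  1-butene: x = 0.060, y = 0.184
  n-butane: x = 0.197, y = 0.505
  acetone: x = 0.163, y = 0.086
  chloroform: x = 0.150, y = 0.072
  THF: x = 0.430, y = 0.154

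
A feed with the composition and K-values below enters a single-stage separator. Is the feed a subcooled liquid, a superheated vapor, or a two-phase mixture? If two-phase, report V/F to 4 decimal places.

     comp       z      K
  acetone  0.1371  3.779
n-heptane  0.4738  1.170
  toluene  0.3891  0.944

superheated vapor

ΣzᵢKᵢ = 1.4398; Σzᵢ/Kᵢ = 0.8534.
Since Σzᵢ/Kᵢ < 1 the mixture is above its dew point — single vapor phase.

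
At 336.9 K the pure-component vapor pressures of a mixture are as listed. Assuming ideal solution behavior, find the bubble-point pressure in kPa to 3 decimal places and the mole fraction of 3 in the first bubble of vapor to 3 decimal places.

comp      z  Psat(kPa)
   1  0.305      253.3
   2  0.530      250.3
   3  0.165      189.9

At the bubble point ψ → 0, so ΣzᵢKᵢ = 1 with Kᵢ = Pᵢˢᵃᵗ/P ⇒ P = ΣzᵢPᵢˢᵃᵗ.
P = 0.305·253.3 + 0.530·250.3 + 0.165·189.9 = 241.249 kPa
yᵢ = zᵢPᵢˢᵃᵗ/P ⇒ y_3 = 0.165·189.9/241.249 = 0.130

Pbub = 241.249 kPa, y_3 = 0.130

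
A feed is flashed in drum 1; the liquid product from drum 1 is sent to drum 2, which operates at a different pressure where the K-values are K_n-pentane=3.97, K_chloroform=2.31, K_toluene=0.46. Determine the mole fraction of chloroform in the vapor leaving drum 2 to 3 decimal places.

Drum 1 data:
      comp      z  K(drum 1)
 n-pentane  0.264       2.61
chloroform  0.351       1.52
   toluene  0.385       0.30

y_chloroform (drum 2) = 0.401

Drum 1:
Newton iteration, ψ₁⁰ = 0.67:
  ψ₁ = 0.670: g = -0.1677, g' = -0.880 → ψ₁ = 0.479
  ψ₁ = 0.479: g = -0.0196, g' = -0.706 → ψ₁ = 0.452
  ψ₁ = 0.452: g = -0.0002, g' = -0.695 → ψ₁ = 0.451
Converged at ψ₁ = 0.451.
Drum-1 compositions:
  n-pentane: x = 0.153, y = 0.399
  chloroform: x = 0.284, y = 0.432
  toluene: x = 0.563, y = 0.169
Drum-2 feed = drum-1 liquid: z₂ = (0.1529, 0.2843, 0.5628).
Drum 2:
Rachford–Rice: g(ψ₂) = Σ zᵢ(Kᵢ−1)/(1+ψ₂(Kᵢ−1)) = 0.
Check two-phase: ΣzᵢKᵢ = 1.523 > 1 and Σzᵢ/Kᵢ = 1.385 > 1, so g(0) = 0.523 > 0 and g(1) = -0.385 < 0.
Newton iteration, ψ₂⁰ = 0.5:
  ψ₂ = 0.500: g = -0.0086, g' = -0.704 → ψ₂ = 0.488
Converged at ψ₂ = 0.488.
  n-pentane: x = 0.062, y = 0.248
  chloroform: x = 0.173, y = 0.401
  toluene: x = 0.764, y = 0.351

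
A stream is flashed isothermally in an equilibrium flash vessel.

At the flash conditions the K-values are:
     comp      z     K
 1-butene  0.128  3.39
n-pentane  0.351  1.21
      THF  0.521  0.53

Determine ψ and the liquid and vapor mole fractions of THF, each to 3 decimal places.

ψ = 0.215, x_THF = 0.580, y_THF = 0.307

Newton–Raphson from ψ = 0.62:
  ψ = 0.620: g = -0.1571, g' = -0.360 → ψ = 0.184
  ψ = 0.184: g = 0.0156, g' = -0.505 → ψ = 0.214
  ψ = 0.214: g = 0.0005, g' = -0.476 → ψ = 0.215
Converged at ψ = 0.215.
Compositions from xᵢ = zᵢ/(1+ψ(Kᵢ−1)), yᵢ = Kᵢxᵢ:
  1-butene: x = 0.084, y = 0.286
  n-pentane: x = 0.336, y = 0.406
  THF: x = 0.580, y = 0.307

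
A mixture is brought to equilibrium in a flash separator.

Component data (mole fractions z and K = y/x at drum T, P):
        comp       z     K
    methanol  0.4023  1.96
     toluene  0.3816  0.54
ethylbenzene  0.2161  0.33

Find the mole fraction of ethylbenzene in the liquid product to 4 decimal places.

Iterate (Newton) starting at ψ = 0.41:
  ψ = 0.4100: g = -0.13883, g' = -0.4980 → ψ = 0.1312
  ψ = 0.1312: g = -0.00254, g' = -0.5005 → ψ = 0.1261
Converged at ψ = 0.1261.
Compositions from xᵢ = zᵢ/(1+ψ(Kᵢ−1)), yᵢ = Kᵢxᵢ:
  methanol: x = 0.3589, y = 0.7033
  toluene: x = 0.4051, y = 0.2188
  ethylbenzene: x = 0.2360, y = 0.0779

x_ethylbenzene = 0.2360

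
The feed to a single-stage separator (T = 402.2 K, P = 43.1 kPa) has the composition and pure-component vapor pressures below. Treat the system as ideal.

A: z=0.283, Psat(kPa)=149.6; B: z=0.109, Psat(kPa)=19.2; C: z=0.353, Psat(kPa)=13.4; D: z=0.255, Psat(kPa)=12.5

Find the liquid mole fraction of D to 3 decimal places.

x_D = 0.281

Raoult's law: Kᵢ = Pᵢˢᵃᵗ/P = Pᵢˢᵃᵗ/43.1.
  K_A = 149.6/43.1 = 3.47100, K_B = 19.2/43.1 = 0.44548, K_C = 13.4/43.1 = 0.31090, K_D = 12.5/43.1 = 0.29002
Rachford–Rice: g(ψ) = Σ zᵢ(Kᵢ−1)/(1+ψ(Kᵢ−1)) = 0.
Feasibility: ΣzᵢKᵢ = 1.215, Σzᵢ/Kᵢ = 2.341 — both > 1, two phases present.
Newton iteration, ψ⁰ = 0.7:
  ψ = 0.700: g = -0.6725, g' = -1.455 → ψ = 0.238
  ψ = 0.238: g = -0.1379, g' = -1.156 → ψ = 0.118
  ψ = 0.118: g = 0.0137, g' = -1.424 → ψ = 0.128
Converged at ψ = 0.128.
Compositions from xᵢ = zᵢ/(1+ψ(Kᵢ−1)), yᵢ = Kᵢxᵢ:
  A: x = 0.215, y = 0.746
  B: x = 0.117, y = 0.052
  C: x = 0.387, y = 0.120
  D: x = 0.281, y = 0.081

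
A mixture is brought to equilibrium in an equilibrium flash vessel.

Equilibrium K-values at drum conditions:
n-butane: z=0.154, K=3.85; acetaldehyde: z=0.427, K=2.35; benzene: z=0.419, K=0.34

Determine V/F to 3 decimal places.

V/F = 0.625

Newton–Raphson from V/F = 0.5:
  V/F = 0.500: g = 0.1124, g' = -0.897 → V/F = 0.625
Converged at V/F = 0.625.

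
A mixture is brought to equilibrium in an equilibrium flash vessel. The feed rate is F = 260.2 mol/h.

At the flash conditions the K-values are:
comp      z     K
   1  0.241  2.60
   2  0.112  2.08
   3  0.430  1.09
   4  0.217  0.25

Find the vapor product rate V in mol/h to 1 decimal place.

Let ψ = V/F and solve Σ zᵢ(Kᵢ−1)/(1+ψ(Kᵢ−1)) = 0.
Feasibility: ΣzᵢKᵢ = 1.383, Σzᵢ/Kᵢ = 1.409 — both > 1, two phases present.
Newton–Raphson from ψ = 0.69:
  ψ = 0.690: g = -0.0483, g' = -0.710 → ψ = 0.622
  ψ = 0.622: g = -0.0028, g' = -0.634 → ψ = 0.618
Converged at ψ = 0.618.
Then V = ψ·F = 0.6176·260.2 = 160.7 mol/h and L = F − V = 99.5 mol/h.

V = 160.7 mol/h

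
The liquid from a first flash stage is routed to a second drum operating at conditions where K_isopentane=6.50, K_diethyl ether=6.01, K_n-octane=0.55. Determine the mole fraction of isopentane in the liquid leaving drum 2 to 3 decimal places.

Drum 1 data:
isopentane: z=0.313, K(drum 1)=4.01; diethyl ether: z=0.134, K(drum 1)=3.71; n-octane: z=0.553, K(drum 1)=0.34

x_isopentane (drum 2) = 0.052

Drum 1:
Newton–Raphson from ψ₁ = 0.5:
  ψ₁ = 0.500: g = -0.0144, g' = -1.166 → ψ₁ = 0.488
Converged at ψ₁ = 0.488.
Drum-1 compositions:
  isopentane: x = 0.127, y = 0.509
  diethyl ether: x = 0.058, y = 0.214
  n-octane: x = 0.815, y = 0.277
Drum-2 feed = drum-1 liquid: z₂ = (0.1268, 0.0577, 0.8154).
Drum 2:
Material balance + equilibrium reduce to Σ zᵢ(Kᵢ−1)/(1+ψ₂(Kᵢ−1)) = 0.
Feasibility: ΣzᵢKᵢ = 1.620, Σzᵢ/Kᵢ = 1.512 — both > 1, two phases present.
Iterate (Newton) starting at ψ₂ = 0.35:
  ψ₂ = 0.350: g = -0.0920, g' = -0.872 → ψ₂ = 0.244
  ψ₂ = 0.244: g = 0.0152, g' = -1.199 → ψ₂ = 0.257
Converged at ψ₂ = 0.257.
  isopentane: x = 0.052, y = 0.341
  diethyl ether: x = 0.025, y = 0.151
  n-octane: x = 0.922, y = 0.507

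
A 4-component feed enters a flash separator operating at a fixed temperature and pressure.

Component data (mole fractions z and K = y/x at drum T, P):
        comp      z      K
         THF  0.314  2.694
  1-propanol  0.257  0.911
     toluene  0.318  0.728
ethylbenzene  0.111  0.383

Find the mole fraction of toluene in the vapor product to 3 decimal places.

y_toluene = 0.284

Rachford–Rice: g(V/F) = Σ zᵢ(Kᵢ−1)/(1+V/F(Kᵢ−1)) = 0.
Feasibility: ΣzᵢKᵢ = 1.354, Σzᵢ/Kᵢ = 1.125 — both > 1, two phases present.
Newton iteration, V/F⁰ = 0.5:
  V/F = 0.500: g = 0.0649, g' = -0.386 → V/F = 0.668
  V/F = 0.668: g = 0.0030, g' = -0.358 → V/F = 0.676
Converged at V/F = 0.676.
Compositions from xᵢ = zᵢ/(1+V/F(Kᵢ−1)), yᵢ = Kᵢxᵢ:
  THF: x = 0.146, y = 0.394
  1-propanol: x = 0.273, y = 0.249
  toluene: x = 0.390, y = 0.284
  ethylbenzene: x = 0.191, y = 0.073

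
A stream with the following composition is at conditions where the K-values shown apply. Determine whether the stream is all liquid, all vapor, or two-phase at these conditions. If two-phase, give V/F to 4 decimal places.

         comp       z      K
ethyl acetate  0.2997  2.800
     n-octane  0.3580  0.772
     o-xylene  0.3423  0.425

two-phase, V/F = 0.3427

ΣzᵢKᵢ = 1.2610; Σzᵢ/Kᵢ = 1.3762.
Both exceed 1, so a two-phase solution exists.
Material balance + equilibrium reduce to Σ zᵢ(Kᵢ−1)/(1+ψ(Kᵢ−1)) = 0.
Newton–Raphson from ψ = 0.5:
  ψ = 0.5000: g = -0.08444, g' = -0.5156 → ψ = 0.3362
  ψ = 0.3362: g = 0.00367, g' = -0.5726 → ψ = 0.3426
  ψ = 0.3426: g = 0.00001, g' = -0.5689 → ψ = 0.3427
Converged at ψ = 0.3427.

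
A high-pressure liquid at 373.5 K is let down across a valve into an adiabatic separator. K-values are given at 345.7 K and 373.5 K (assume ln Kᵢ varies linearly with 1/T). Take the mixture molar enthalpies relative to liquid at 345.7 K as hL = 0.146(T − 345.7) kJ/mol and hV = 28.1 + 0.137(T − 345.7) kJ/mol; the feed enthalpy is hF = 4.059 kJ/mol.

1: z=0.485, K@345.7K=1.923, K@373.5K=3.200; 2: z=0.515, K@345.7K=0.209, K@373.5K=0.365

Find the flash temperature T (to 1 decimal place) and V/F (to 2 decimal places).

Adiabatic flash: solve Rachford–Rice at each trial T, then check hF = ψ·hV(T) + (1−ψ)·hL(T).
  T = 345.7 K: K = (1.923, 0.209), RR gives ψ = 0.055, H_out = 1.551 kJ/mol
  T = 373.5 K: K = (3.200, 0.365), RR gives ψ = 0.530, H_out = 18.811 kJ/mol
  T = 359.6 K: K = (2.505, 0.279), RR gives ψ = 0.331, H_out = 11.281 kJ/mol
  T = 352.6 K: K = (2.199, 0.242), RR gives ψ = 0.210, H_out = 6.899 kJ/mol
  T = 349.1 K: K = (2.056, 0.225), RR gives ψ = 0.138, H_out = 4.363 kJ/mol
  T = 347.4 K: K = (1.988, 0.217), RR gives ψ = 0.098, H_out = 3.008 kJ/mol
Linear interpolation between T = 347.4 (H_out = 3.008) and T = 349.1 (H_out = 4.363) on hF = 4.059 gives T ≈ 348.7 K, at which ψ = 0.13.

T = 348.7 K, V/F = 0.13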